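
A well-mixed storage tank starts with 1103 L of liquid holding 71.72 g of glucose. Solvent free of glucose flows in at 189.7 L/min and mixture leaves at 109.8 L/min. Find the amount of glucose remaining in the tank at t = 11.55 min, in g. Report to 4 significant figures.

Total volume: dV/dt = Q_in − Q_out = 79.9000 L/min, so V(t) = 1103 + 79.9000 t and V(11.55) = 2025.84 L.
No glucose enters, so dm/dt = −Q_out · (m/V).
dm/m = −Q_out dt/(V₀ + 79.9000 t); integrating gives ln(m/m₀) = −(Q_out/(Q_in−Q_out)) ln(V/V₀).
m = m₀ (V₀/V)^(Q_out/(Q_in−Q_out)) = 71.72 × (1103/2025.84)^(1.37422) = 31.1032 g.

31.10 g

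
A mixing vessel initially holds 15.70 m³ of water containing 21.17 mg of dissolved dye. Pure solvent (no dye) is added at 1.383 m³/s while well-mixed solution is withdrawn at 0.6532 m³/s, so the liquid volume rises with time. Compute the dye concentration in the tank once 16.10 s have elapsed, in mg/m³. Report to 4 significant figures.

0.4677 mg/m³

Let m(t) be the amount of dye. Volume: V(t) = V₀ + (Q_in − Q_out) t = 15.70 + 0.729800 t; V(16.10) = 27.4498 m³.
No dye enters, so dm/dt = −Q_out · (m/V).
Separate: dm/m = −Q_out dt/V(t) ⇒ ln(m/m₀) = −(Q_out/(Q_in−Q_out)) ln(V/V₀).
m = m₀ (V₀/V)^(Q_out/(Q_in−Q_out)) = 21.17 × (15.70/27.4498)^(0.895040) = 12.8395 mg.
C = m/V = 12.8395/27.4498 = 0.467746 mg/m³.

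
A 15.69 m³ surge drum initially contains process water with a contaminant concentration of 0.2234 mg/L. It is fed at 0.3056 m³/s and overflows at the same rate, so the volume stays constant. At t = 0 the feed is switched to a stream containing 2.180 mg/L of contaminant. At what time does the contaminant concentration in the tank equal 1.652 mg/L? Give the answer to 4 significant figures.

67.25 s

Transient balance on the dissolved component: V dC/dt = Q(C_in − C), so τ = V/Q = 51.3416 s.
C(t) = C_in + (C₀ − C_in) e^(−t/τ). Set C = 1.652 and solve for t:
e^(−t/τ) = (C − C_in)/(C₀ − C_in) = (1.652 − 2.180)/(0.2234 − 2.180) = 0.269856
t = −τ ln(…) = 51.3416 × 1.30987 = 67.2507 s.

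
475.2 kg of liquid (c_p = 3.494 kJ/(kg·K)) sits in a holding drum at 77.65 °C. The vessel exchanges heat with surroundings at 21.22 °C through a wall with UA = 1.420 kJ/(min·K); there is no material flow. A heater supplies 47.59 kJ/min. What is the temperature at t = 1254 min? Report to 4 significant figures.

62.58 °C

M c_p dT/dt = −UA(T − T_amb) + Q̇.
dT/dt = (T_ss − T)/τ with T_ss = T_amb + Q̇/UA = 21.22 + 47.59/1.420 = 54.7341 °C, τ = M c_p/UA = 475.2·3.494/1.420 = 1169.26 min.
Integrating: T(t) = T_ss + (T₀ − T_ss) e^(−t/τ).
T(1254) = 54.7341 + (22.9159)·0.342161 = 62.5750 °C.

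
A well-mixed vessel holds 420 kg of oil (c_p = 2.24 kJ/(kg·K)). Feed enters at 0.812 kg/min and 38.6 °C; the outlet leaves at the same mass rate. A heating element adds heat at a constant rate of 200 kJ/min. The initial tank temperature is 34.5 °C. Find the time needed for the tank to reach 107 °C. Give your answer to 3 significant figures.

First-law balance (no shaft work): M c_p dT/dt = ṁ c_p (T_in − T) + 200.
τ = M/ṁ = 517.24 min; T_ss = T_in + Q̇/(ṁ c_p) = 148.56 °C.
T(t) = T_ss + (T₀ − T_ss) e^(−t/τ). Set T = 107:
e^(−t/τ) = (107 − 148.56)/(34.5 − 148.56) = 0.36436
t = −517.24 · ln(0.36436) = 522.22 min.

522 min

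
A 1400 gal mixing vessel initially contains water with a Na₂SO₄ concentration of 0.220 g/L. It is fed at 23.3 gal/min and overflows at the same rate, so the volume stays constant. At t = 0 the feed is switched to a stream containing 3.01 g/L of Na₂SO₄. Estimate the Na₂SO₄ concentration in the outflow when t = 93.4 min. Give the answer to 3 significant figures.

2.42 g/L

Accumulation = in − out for the solute gives V dC/dt = Q(C_in − C).
Rewrite as dC/dt + C/τ = C_in/τ, τ = V/Q = 60.086 min.
C approaches C_in exponentially: C(t) = C_in + (C₀ − C_in) e^(−t/τ).
C(93.4) = 3.01 + (0.220 − 3.01)·e^(−93.4/60.086) = 3.01 + (-2.7900)·0.21131 = 2.4205 g/L.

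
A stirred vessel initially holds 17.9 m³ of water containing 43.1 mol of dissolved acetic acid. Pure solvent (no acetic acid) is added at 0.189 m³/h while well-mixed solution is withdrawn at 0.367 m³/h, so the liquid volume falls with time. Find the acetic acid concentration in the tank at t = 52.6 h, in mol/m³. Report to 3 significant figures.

1.10 mol/m³

Total volume: dV/dt = Q_in − Q_out = -0.17800 m³/h, so V(t) = 17.9 − 0.17800 t and V(52.6) = 8.5372 m³.
Solute balance: dm/dt = 0 − Q_out C = −Q_out m/V(t).
Separate: dm/m = −Q_out dt/V(t) ⇒ ln(m/m₀) = −(Q_out/(Q_in−Q_out)) ln(V/V₀).
m = m₀ (V₀/V)^(Q_out/(Q_in−Q_out)) = 43.1 × (17.9/8.5372)^(-2.0618) = 9.3655 mol.
C = m/V = 9.3655/8.5372 = 1.0970 mol/m³.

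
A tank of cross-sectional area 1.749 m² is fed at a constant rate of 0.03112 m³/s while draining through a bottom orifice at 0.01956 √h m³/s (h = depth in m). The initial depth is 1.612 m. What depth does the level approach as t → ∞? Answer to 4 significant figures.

2.531 m

Level balance: A dh/dt = 0.03112 − 0.01956 √h. Setting dh/dt = 0:
Q_in = 0.01956 √h_ss ⇒ √h_ss = 0.03112/0.01956 = 1.59100.
h_ss = 1.59100² = 2.53129 m. (Since h₀ = 1.612 m < h_ss, the level will rise toward this value.)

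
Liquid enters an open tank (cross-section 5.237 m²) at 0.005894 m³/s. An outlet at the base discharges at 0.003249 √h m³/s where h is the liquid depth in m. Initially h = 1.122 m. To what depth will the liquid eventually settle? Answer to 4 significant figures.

3.291 m

A dh/dt = Q_in − 0.003249 √h. Steady state requires inflow = outflow:
Q_in = 0.003249 √h_ss ⇒ √h_ss = 0.005894/0.003249 = 1.81410.
h_ss = 1.81410² = 3.29095 m. (Since h₀ = 1.122 m < h_ss, the level will rise toward this value.)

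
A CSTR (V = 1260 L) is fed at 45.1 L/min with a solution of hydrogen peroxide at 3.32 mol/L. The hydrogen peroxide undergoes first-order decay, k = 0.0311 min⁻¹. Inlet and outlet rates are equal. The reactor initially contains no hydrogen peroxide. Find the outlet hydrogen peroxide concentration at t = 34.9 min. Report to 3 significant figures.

1.60 mol/L

Accumulation = in − out − consumed: V dC/dt = Q C_in − Q C − k V C.
dC/dt = (Q/V) C_in − (Q/V + k) C; effective rate a = Q/V + k = 0.035794 + 0.0311 = 0.066894 min⁻¹.
C_ss = Q C_in/(Q + kV) = 1.7765 mol/L; C(t) = C_ss + (C₀ − C_ss) e^(−a t).
C(34.9) = 1.7765 + (-1.7765)·e^(−0.066894·34.9) = 1.7765 + (-1.7765)·0.096850 = 1.6044 mol/L.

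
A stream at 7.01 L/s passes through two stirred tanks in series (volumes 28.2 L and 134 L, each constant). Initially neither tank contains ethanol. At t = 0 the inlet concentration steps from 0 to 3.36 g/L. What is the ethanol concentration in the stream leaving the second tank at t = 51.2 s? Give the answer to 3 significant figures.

Time constants: τᵢ = Vᵢ/Q for each well-mixed tank.
τ₁ = 28.2/7.01 = 4.0228 s; τ₂ = 134/7.01 = 19.116 s.
Solving the cascade with C₁(0)=C₂(0)=0 gives C₂(t) = C_in[1 − (τ₁ e^(−t/τ₁) − τ₂ e^(−t/τ₂))/(τ₁ − τ₂)].
At t = 51.2: e^(−t/τ₁) = 2.9687e-06, e^(−t/τ₂) = 0.068670.
C₂ = 3.36·[1 − (4.0228·2.9687e-06 − 19.116·0.068670)/(-15.093)] = 3.36·0.91303 = 3.0678 g/L.

3.07 g/L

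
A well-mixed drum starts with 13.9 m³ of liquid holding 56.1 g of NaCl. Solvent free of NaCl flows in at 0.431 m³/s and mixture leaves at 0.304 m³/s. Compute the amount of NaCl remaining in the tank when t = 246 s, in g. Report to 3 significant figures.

Total volume: dV/dt = Q_in − Q_out = 0.12700 m³/s, so V(t) = 13.9 + 0.12700 t and V(246) = 45.142 m³.
No NaCl enters, so dm/dt = −Q_out · (m/V).
dm/m = −Q_out dt/(V₀ + 0.12700 t); integrating gives ln(m/m₀) = −(Q_out/(Q_in−Q_out)) ln(V/V₀).
m = m₀ (V₀/V)^(Q_out/(Q_in−Q_out)) = 56.1 × (13.9/45.142)^(2.3937) = 3.3452 g.

3.35 g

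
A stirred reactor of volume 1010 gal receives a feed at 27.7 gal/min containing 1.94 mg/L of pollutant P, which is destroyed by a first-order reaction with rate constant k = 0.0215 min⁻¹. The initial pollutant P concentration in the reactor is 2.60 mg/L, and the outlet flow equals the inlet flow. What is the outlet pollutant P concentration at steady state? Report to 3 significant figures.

V dC/dt = Q(C_in − C) − k V C.
At steady state: 0 = Q C_in − (Q + kV) C_ss, so C_ss = Q C_in/(Q + kV).
C_ss = 27.7·1.94/(27.7 + 0.0215·1010) = 53.738/49.415 = 1.0875 mg/L.

1.09 mg/L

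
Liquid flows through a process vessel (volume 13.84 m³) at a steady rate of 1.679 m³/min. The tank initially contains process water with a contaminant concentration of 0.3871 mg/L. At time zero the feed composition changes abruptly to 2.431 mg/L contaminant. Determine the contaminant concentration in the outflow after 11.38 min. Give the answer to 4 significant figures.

1.917 mg/L

Species balance on the tank: V dC/dt = Q(C_in − C).
Rewrite as dC/dt + C/τ = C_in/τ, τ = V/Q = 8.24300 min.
This is linear first-order; C(t) = C_in + (C₀ − C_in) e^(−t/τ).
C(11.38) = 2.431 + (0.3871 − 2.431)·e^(−11.38/8.24300) = 2.431 + (-2.04390)·0.251436 = 1.91709 mg/L.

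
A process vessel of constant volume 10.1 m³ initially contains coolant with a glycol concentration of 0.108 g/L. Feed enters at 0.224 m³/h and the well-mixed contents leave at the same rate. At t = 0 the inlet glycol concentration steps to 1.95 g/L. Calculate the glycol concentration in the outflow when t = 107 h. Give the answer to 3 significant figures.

Accumulation = in − out for the solute gives V dC/dt = Q(C_in − C).
Rewrite as dC/dt + C/τ = C_in/τ, τ = V/Q = 45.089 h.
Integrating: C(t) = C_in + (C₀ − C_in) e^(−t/τ).
C(107) = 1.95 + (0.108 − 1.95)·e^(−107/45.089) = 1.95 + (-1.8420)·0.093194 = 1.7783 g/L.

1.78 g/L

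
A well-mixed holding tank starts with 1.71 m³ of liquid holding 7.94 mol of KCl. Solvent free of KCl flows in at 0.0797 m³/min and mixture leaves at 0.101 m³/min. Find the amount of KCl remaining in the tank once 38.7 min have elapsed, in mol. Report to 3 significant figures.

0.351 mol

Let m(t) be the amount of KCl. Volume: V(t) = V₀ + (Q_in − Q_out) t = 1.71 − 0.021300 t; V(38.7) = 0.88569 m³.
Species balance (pure solvent in): dm/dt = −Q_out · m/V(t).
Separate: dm/m = −Q_out dt/V(t) ⇒ ln(m/m₀) = −(Q_out/(Q_in−Q_out)) ln(V/V₀).
m = m₀ (V₀/V)^(Q_out/(Q_in−Q_out)) = 7.94 × (1.71/0.88569)^(-4.7418) = 0.35077 mol.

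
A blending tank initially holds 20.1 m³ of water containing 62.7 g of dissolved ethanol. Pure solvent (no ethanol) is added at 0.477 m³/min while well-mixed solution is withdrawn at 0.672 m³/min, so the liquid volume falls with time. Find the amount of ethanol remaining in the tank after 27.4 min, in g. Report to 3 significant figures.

21.6 g

Total volume: dV/dt = Q_in − Q_out = -0.19500 m³/min, so V(t) = 20.1 − 0.19500 t and V(27.4) = 14.757 m³.
No ethanol enters, so dm/dt = −Q_out · (m/V).
dm/m = −Q_out dt/(V₀ − 0.19500 t); integrating gives ln(m/m₀) = −(Q_out/(Q_in−Q_out)) ln(V/V₀).
m = m₀ (V₀/V)^(Q_out/(Q_in−Q_out)) = 62.7 × (20.1/14.757)^(-3.4462) = 21.617 g.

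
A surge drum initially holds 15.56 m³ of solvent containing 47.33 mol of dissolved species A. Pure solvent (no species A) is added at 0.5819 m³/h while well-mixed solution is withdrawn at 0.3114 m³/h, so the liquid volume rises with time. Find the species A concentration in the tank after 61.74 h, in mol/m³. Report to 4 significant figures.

0.6338 mol/m³

Total volume: dV/dt = Q_in − Q_out = 0.270500 m³/h, so V(t) = 15.56 + 0.270500 t and V(61.74) = 32.2607 m³.
Solute balance: dm/dt = 0 − Q_out C = −Q_out m/V(t).
dm/m = −Q_out dt/(V₀ + 0.270500 t); integrating gives ln(m/m₀) = −(Q_out/(Q_in−Q_out)) ln(V/V₀).
m = m₀ (V₀/V)^(Q_out/(Q_in−Q_out)) = 47.33 × (15.56/32.2607)^(1.15120) = 20.4453 mol.
C = m/V = 20.4453/32.2607 = 0.633752 mol/m³.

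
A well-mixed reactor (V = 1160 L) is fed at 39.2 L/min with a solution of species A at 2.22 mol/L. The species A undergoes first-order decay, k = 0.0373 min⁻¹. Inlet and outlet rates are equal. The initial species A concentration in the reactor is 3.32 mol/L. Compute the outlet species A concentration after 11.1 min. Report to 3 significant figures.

Species balance: V dC/dt = Q C_in − Q C − k V C.
dC/dt = (Q/V) C_in − (Q/V + k) C; effective rate a = Q/V + k = 0.033793 + 0.0373 = 0.071093 min⁻¹.
C_ss = Q C_in/(Q + kV) = 1.0552 mol/L; C(t) = C_ss + (C₀ − C_ss) e^(−a t).
C(11.1) = 1.0552 + (2.2648)·e^(−0.071093·11.1) = 1.0552 + (2.2648)·0.45424 = 2.0840 mol/L.

2.08 mol/L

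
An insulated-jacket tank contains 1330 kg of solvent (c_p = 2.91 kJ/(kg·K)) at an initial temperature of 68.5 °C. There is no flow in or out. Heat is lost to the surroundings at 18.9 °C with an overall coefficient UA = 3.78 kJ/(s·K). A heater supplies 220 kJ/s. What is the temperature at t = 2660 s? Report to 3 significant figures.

Lumped-capacitance energy balance: M c_p dT/dt = UA(T_amb − T) + Q̇.
dT/dt = (T_ss − T)/τ with T_ss = T_amb + Q̇/UA = 18.9 + 220/3.78 = 77.101 °C, τ = M c_p/UA = 1330·2.91/3.78 = 1023.9 s.
This is linear first-order; T(t) = T_ss + (T₀ − T_ss) e^(−t/τ).
T(2660) = 77.101 + (-8.6011)·0.074427 = 76.461 °C.

76.5 °C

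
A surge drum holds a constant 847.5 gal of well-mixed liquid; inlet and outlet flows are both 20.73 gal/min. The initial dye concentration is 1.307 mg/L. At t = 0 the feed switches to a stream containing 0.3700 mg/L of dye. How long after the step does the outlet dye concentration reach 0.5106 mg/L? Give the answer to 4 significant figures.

77.54 min

Unsteady species balance (constant V, well mixed): V dC/dt = Q(C_in − C), so τ = V/Q = 40.8828 min.
C(t) = C_in + (C₀ − C_in) e^(−t/τ). Set C = 0.5106 and solve for t:
e^(−t/τ) = (C − C_in)/(C₀ − C_in) = (0.5106 − 0.3700)/(1.307 − 0.3700) = 0.150053
t = −τ ln(…) = 40.8828 × 1.89676 = 77.5450 min.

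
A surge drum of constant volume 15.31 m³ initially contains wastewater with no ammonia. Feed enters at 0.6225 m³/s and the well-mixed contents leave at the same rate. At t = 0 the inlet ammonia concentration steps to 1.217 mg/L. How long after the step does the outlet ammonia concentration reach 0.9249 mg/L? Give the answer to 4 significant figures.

35.10 s

Species balance: V dC/dt = Q(C_in − C) ⇒ τ = V/Q = 24.5944 s.
C(t) = C_in + (C₀ − C_in) e^(−t/τ). Set C = 0.9249 and solve for t:
e^(−t/τ) = (C − C_in)/(C₀ − C_in) = (0.9249 − 1.217)/(0 − 1.217) = 0.240016
t = −τ ln(…) = 24.5944 × 1.42705 = 35.0974 s.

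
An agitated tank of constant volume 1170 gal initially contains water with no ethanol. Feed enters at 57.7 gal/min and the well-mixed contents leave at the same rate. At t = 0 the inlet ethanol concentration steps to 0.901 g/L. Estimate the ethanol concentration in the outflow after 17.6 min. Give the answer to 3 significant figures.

0.523 g/L

Species balance on the tank: V dC/dt = Q(C_in − C).
Time constant τ = V/Q = 1170/57.7 = 20.277 min.
This is linear first-order; C(t) = C_in + (C₀ − C_in) e^(−t/τ).
C(17.6) = 0.901 + (0 − 0.901)·e^(−17.6/20.277) = 0.901 + (-0.90100)·0.41980 = 0.52276 g/L.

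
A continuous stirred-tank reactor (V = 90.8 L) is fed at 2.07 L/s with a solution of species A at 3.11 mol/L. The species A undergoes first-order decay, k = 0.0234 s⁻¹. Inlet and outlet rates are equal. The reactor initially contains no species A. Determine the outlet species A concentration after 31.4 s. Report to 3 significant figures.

1.17 mol/L

Species balance: V dC/dt = Q C_in − Q C − k V C.
dC/dt = (Q/V) C_in − (Q/V + k) C; effective rate a = Q/V + k = 0.022797 + 0.0234 = 0.046197 s⁻¹.
C_ss = Q C_in/(Q + kV) = 1.5347 mol/L; C(t) = C_ss + (C₀ − C_ss) e^(−a t).
C(31.4) = 1.5347 + (-1.5347)·e^(−0.046197·31.4) = 1.5347 + (-1.5347)·0.23443 = 1.1749 mol/L.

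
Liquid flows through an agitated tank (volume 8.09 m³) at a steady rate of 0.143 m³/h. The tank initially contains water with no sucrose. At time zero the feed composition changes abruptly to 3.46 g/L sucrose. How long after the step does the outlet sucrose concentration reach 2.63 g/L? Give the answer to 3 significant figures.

Mass balance on the solute (V constant): V dC/dt = Q(C_in − C), so τ = V/Q = 56.573 h.
C(t) = C_in + (C₀ − C_in) e^(−t/τ). Set C = 2.63 and solve for t:
e^(−t/τ) = (C − C_in)/(C₀ − C_in) = (2.63 − 3.46)/(0 − 3.46) = 0.23988
t = −τ ln(…) = 56.573 × 1.4276 = 80.764 h.

80.8 h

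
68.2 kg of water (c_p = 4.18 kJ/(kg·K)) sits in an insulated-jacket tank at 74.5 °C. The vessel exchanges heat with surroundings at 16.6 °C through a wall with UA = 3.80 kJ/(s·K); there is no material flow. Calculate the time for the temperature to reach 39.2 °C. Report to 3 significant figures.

Lumped-capacitance energy balance: M c_p dT/dt = UA(T_amb − T).
τ = M c_p/UA = 75.020 s; T_ss = T_amb = 16.600 °C.
T(t) = T_ss + (T₀ − T_ss)e^(−t/τ); set T = 39.2:
t = −τ ln[(T − T_ss)/(T₀ − T_ss)] = −75.020 · ln(0.39033) = 70.576 s.

70.6 s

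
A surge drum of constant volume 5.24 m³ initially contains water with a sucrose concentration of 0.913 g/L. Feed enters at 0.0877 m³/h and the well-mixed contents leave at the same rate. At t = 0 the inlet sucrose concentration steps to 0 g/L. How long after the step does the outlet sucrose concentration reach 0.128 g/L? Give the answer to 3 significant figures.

117 h

Accumulation = in − out for the solute gives V dC/dt = Q(C_in − C), so τ = V/Q = 59.749 h.
C(t) = C_in + (C₀ − C_in) e^(−t/τ). Set C = 0.128 and solve for t:
e^(−t/τ) = (C − C_in)/(C₀ − C_in) = (0.128 − 0)/(0.913 − 0) = 0.14020
t = −τ ln(…) = 59.749 × 1.9647 = 117.39 h.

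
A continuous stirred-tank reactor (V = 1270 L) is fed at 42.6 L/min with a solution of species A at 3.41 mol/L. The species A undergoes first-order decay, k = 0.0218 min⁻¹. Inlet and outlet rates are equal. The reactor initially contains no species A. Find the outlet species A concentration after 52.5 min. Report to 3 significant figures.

1.95 mol/L

V dC/dt = Q(C_in − C) − k V C.
This is linear with rate a = Q/V + k = 0.055343 min⁻¹.
C_ss = Q C_in/(Q + kV) = 2.0668 mol/L; C(t) = C_ss + (C₀ − C_ss) e^(−a t).
C(52.5) = 2.0668 + (-2.0668)·e^(−0.055343·52.5) = 2.0668 + (-2.0668)·0.054720 = 1.9537 mol/L.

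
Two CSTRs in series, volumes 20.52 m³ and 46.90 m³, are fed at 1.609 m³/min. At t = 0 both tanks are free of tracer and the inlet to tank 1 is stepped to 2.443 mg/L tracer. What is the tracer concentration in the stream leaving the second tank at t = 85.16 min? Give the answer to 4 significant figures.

Species balance on tank i: dCᵢ/dt = (Cᵢ₋₁ − Cᵢ)/τᵢ with τᵢ = Vᵢ/Q.
τ₁ = 20.52/1.609 = 12.7533 min; τ₂ = 46.90/1.609 = 29.1485 min.
Tank 1: C₁ = C_in(1 − e^(−t/τ₁)). Tank 2 (τ₁ ≠ τ₂): C₂ = C_in[1 − (τ₁ e^(−t/τ₁) − τ₂ e^(−t/τ₂))/(τ₁ − τ₂)].
At t = 85.16: e^(−t/τ₁) = 0.00125891, e^(−t/τ₂) = 0.0538482.
C₂ = 2.443·[1 − (12.7533·0.00125891 − 29.1485·0.0538482)/(-16.3953)] = 2.443·0.905245 = 2.21151 mg/L.

2.212 mg/L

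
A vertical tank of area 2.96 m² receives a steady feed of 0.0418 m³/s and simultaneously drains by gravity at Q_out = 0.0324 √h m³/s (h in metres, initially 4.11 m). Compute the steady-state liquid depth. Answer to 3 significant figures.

1.66 m

Unsteady balance on liquid volume: A dh/dt = Q_in − 0.0324 √h. At steady state dh/dt = 0:
Q_in = 0.0324 √h_ss ⇒ √h_ss = 0.0418/0.0324 = 1.2901.
h_ss = 1.2901² = 1.6644 m. (Since h₀ = 4.11 m > h_ss, the level will fall toward this value.)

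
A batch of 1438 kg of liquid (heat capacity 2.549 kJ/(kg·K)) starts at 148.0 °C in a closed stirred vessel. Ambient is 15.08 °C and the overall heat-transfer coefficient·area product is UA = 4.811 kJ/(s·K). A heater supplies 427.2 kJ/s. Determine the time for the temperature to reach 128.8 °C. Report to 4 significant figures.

Lumped-capacitance energy balance: M c_p dT/dt = UA(T_amb − T) + Q̇.
τ = M c_p/UA = 761.892 s; T_ss = T_amb + Q̇/UA = 15.08 + 427.2/4.811 = 103.877 °C.
T(t) = T_ss + (T₀ − T_ss)e^(−t/τ); set T = 128.8:
t = −τ ln[(T − T_ss)/(T₀ − T_ss)] = −761.892 · ln(0.564858) = 435.179 s.

435.2 s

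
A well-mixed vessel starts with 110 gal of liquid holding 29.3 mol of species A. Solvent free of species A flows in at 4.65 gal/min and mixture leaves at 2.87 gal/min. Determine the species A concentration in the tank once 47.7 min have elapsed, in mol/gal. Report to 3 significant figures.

Let m(t) be the amount of species A. Volume: V(t) = V₀ + (Q_in − Q_out) t = 110 + 1.7800 t; V(47.7) = 194.91 gal.
Solute balance: dm/dt = 0 − Q_out C = −Q_out m/V(t).
Separate: dm/m = −Q_out dt/V(t) ⇒ ln(m/m₀) = −(Q_out/(Q_in−Q_out)) ln(V/V₀).
m = m₀ (V₀/V)^(Q_out/(Q_in−Q_out)) = 29.3 × (110/194.91)^(1.6124) = 11.649 mol.
C = m/V = 11.649/194.91 = 0.059770 mol/gal.

0.0598 mol/gal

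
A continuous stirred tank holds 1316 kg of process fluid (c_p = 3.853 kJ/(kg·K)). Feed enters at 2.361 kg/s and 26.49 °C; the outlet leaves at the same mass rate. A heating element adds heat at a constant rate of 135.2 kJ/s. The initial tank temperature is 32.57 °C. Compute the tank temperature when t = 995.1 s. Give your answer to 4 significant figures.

M c_p dT/dt = ṁ c_p (T_in − T) + Q̇.
τ = M/ṁ = 557.391 s; T_ss = T_in + Q̇/(ṁ c_p) = 26.49 + 135.2/(2.361·3.853) = 41.3522 °C.
Solution: T(t) = T_ss + (T₀ − T_ss) e^(−t/τ).
T(995.1) = 41.3522 + (-8.78215)·e^(−995.1/557.391) = 41.3522 + (-8.78215)·0.167750 = 39.8789 °C.

39.88 °C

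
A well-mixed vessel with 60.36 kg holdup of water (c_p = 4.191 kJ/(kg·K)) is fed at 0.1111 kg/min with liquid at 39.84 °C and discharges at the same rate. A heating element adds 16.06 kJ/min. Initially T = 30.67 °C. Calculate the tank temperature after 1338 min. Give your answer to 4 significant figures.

Unsteady energy balance on the tank contents: M c_p dT/dt = ṁ c_p (T_in − T) + 16.06.
Rearrange: dT/dt = (T_ss − T)/τ with τ = M/ṁ = 543.294 min and T_ss = T_in + Q̇/(ṁ c_p) = 74.3316 °C.
Solution: T(t) = T_ss + (T₀ − T_ss) e^(−t/τ).
T(1338) = 74.3316 + (-43.6616)·e^(−1338/543.294) = 74.3316 + (-43.6616)·0.0852000 = 70.6117 °C.

70.61 °C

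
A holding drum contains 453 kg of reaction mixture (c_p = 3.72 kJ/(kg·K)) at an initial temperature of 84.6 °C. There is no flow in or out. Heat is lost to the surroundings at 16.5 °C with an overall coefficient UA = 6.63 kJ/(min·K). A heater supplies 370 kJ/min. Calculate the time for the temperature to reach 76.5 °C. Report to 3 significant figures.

Lumped-capacitance energy balance: M c_p dT/dt = UA(T_amb − T) + Q̇.
τ = M c_p/UA = 254.17 min; T_ss = T_amb + Q̇/UA = 16.5 + 370/6.63 = 72.307 °C.
T(t) = T_ss + (T₀ − T_ss)e^(−t/τ); set T = 76.5:
t = −τ ln[(T − T_ss)/(T₀ − T_ss)] = −254.17 · ln(0.34109) = 273.39 min.

273 min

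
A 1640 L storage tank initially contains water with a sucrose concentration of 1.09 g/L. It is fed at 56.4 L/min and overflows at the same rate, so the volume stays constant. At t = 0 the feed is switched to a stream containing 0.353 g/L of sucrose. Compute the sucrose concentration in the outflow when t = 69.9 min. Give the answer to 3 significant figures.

0.420 g/L

Mass balance on the solute (V constant): V dC/dt = Q(C_in − C).
Time constant τ = V/Q = 1640/56.4 = 29.078 min.
C approaches C_in exponentially: C(t) = C_in + (C₀ − C_in) e^(−t/τ).
C(69.9) = 0.353 + (1.09 − 0.353)·e^(−69.9/29.078) = 0.353 + (0.73700)·0.090367 = 0.41960 g/L.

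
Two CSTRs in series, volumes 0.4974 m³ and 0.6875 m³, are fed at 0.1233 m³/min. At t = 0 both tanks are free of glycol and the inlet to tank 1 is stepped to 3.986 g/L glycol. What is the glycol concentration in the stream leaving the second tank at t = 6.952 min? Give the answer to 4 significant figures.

1.704 g/L

Species balance on tank i: dCᵢ/dt = (Cᵢ₋₁ − Cᵢ)/τᵢ with τᵢ = Vᵢ/Q.
τ₁ = 0.4974/0.1233 = 4.03406 min; τ₂ = 0.6875/0.1233 = 5.57583 min.
Solving the cascade with C₁(0)=C₂(0)=0 gives C₂(t) = C_in[1 − (τ₁ e^(−t/τ₁) − τ₂ e^(−t/τ₂))/(τ₁ − τ₂)].
At t = 6.952: e^(−t/τ₁) = 0.178472, e^(−t/τ₂) = 0.287420.
C₂ = 3.986·[1 − (4.03406·0.178472 − 5.57583·0.287420)/(-1.54177)] = 3.986·0.427514 = 1.70407 g/L.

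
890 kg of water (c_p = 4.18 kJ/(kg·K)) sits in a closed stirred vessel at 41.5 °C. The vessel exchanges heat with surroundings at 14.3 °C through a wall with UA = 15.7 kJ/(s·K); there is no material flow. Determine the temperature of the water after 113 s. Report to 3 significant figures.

31.2 °C

First-law balance (no shaft work): M c_p dT/dt = −UA(T − T_amb).
dT/dt = (T_ss − T)/τ with T_ss = T_amb = 14.300 °C, τ = M c_p/UA = 890·4.18/15.7 = 236.96 s.
T approaches T_ss exponentially: T(t) = T_ss + (T₀ − T_ss) e^(−t/τ).
T(113) = 14.300 + (27.200)·0.62072 = 31.183 °C.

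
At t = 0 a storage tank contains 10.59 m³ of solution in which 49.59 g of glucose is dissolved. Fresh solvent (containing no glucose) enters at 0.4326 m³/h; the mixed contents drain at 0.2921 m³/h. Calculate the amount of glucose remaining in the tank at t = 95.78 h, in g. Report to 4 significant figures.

Let m(t) be the amount of glucose. Volume: V(t) = V₀ + (Q_in − Q_out) t = 10.59 + 0.140500 t; V(95.78) = 24.0471 m³.
Species balance (pure solvent in): dm/dt = −Q_out · m/V(t).
Separate: dm/m = −Q_out dt/V(t) ⇒ ln(m/m₀) = −(Q_out/(Q_in−Q_out)) ln(V/V₀).
m = m₀ (V₀/V)^(Q_out/(Q_in−Q_out)) = 49.59 × (10.59/24.0471)^(2.07900) = 9.01410 g.

9.014 g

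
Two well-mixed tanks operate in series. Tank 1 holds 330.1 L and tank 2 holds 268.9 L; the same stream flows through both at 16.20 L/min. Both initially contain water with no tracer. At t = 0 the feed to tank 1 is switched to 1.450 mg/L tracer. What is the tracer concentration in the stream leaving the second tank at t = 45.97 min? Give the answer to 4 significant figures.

1.030 mg/L

Time constants: τᵢ = Vᵢ/Q for each well-mixed tank.
τ₁ = 330.1/16.20 = 20.3765 min; τ₂ = 268.9/16.20 = 16.5988 min.
Solving the cascade with C₁(0)=C₂(0)=0 gives C₂(t) = C_in[1 − (τ₁ e^(−t/τ₁) − τ₂ e^(−t/τ₂))/(τ₁ − τ₂)].
At t = 45.97: e^(−t/τ₁) = 0.104766, e^(−t/τ₂) = 0.0626944.
C₂ = 1.450·[1 − (20.3765·0.104766 − 16.5988·0.0626944)/(3.77778)] = 1.450·0.710380 = 1.03005 mg/L.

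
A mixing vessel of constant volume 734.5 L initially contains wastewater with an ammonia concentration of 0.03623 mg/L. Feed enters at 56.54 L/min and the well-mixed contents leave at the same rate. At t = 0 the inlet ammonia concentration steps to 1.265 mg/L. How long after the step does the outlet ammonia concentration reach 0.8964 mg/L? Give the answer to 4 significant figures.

Species balance: V dC/dt = Q(C_in − C) ⇒ τ = V/Q = 12.9908 min.
C(t) = C_in + (C₀ − C_in) e^(−t/τ). Set C = 0.8964 and solve for t:
e^(−t/τ) = (C − C_in)/(C₀ − C_in) = (0.8964 − 1.265)/(0.03623 − 1.265) = 0.299975
t = −τ ln(…) = 12.9908 × 1.20406 = 15.6417 min.

15.64 min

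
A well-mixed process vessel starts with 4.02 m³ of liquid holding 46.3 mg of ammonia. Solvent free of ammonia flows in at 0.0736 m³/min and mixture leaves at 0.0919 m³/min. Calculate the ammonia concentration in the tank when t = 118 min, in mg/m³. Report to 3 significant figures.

Total volume: dV/dt = Q_in − Q_out = -0.018300 m³/min, so V(t) = 4.02 − 0.018300 t and V(118) = 1.8606 m³.
Solute balance: dm/dt = 0 − Q_out C = −Q_out m/V(t).
dm/m = −Q_out dt/(V₀ − 0.018300 t); integrating gives ln(m/m₀) = −(Q_out/(Q_in−Q_out)) ln(V/V₀).
m = m₀ (V₀/V)^(Q_out/(Q_in−Q_out)) = 46.3 × (4.02/1.8606)^(-5.0219) = 0.96695 mg.
C = m/V = 0.96695/1.8606 = 0.51970 mg/m³.

0.520 mg/m³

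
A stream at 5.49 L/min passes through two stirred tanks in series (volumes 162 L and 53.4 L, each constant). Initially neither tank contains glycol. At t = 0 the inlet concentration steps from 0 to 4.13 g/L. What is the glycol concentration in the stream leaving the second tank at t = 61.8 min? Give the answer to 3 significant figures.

3.37 g/L

Time constants: τᵢ = Vᵢ/Q for each well-mixed tank.
τ₁ = 162/5.49 = 29.508 min; τ₂ = 53.4/5.49 = 9.7268 min.
Tank 1: C₁ = C_in(1 − e^(−t/τ₁)). Tank 2 (τ₁ ≠ τ₂): C₂ = C_in[1 − (τ₁ e^(−t/τ₁) − τ₂ e^(−t/τ₂))/(τ₁ − τ₂)].
At t = 61.8: e^(−t/τ₁) = 0.12315, e^(−t/τ₂) = 0.0017405.
C₂ = 4.13·[1 − (29.508·0.12315 − 9.7268·0.0017405)/(19.781)] = 4.13·0.81715 = 3.3748 g/L.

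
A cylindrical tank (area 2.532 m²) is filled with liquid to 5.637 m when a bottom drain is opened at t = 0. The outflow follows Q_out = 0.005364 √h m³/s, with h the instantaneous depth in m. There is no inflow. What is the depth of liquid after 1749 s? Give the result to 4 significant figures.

0.2721 m

Volume balance on the tank: A dh/dt = −0.005364 √h.
This is separable: 2 d(√h)/dt = −0.005364/A, so √h = √h₀ − (0.005364/(2A)) t.
√h = √5.637 − 0.005364·1749/(2·2.532) = 2.37424 − 1.85261 = 0.521623.
h = 0.521623² = 0.272091 m.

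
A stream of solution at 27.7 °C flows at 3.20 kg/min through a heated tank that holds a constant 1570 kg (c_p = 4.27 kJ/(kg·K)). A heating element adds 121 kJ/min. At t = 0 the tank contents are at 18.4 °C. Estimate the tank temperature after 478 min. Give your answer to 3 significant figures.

29.7 °C

M c_p dT/dt = ṁ c_p (T_in − T) + Q̇.
Rearrange: dT/dt = (T_ss − T)/τ with τ = M/ṁ = 490.62 min and T_ss = T_in + Q̇/(ṁ c_p) = 36.555 °C.
T approaches T_ss exponentially: T(t) = T_ss + (T₀ − T_ss) e^(−t/τ).
T(478) = 36.555 + (-18.155)·e^(−478/490.62) = 36.555 + (-18.155)·0.37747 = 29.702 °C.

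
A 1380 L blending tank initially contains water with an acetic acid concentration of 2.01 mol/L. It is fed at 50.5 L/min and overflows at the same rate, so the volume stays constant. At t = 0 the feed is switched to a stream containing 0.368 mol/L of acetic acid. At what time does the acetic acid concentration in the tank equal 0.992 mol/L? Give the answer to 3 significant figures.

Species balance: V dC/dt = Q(C_in − C) ⇒ τ = V/Q = 27.327 min.
C(t) = C_in + (C₀ − C_in) e^(−t/τ). Set C = 0.992 and solve for t:
e^(−t/τ) = (C − C_in)/(C₀ − C_in) = (0.992 − 0.368)/(2.01 − 0.368) = 0.38002
t = −τ ln(…) = 27.327 × 0.96752 = 26.439 min.

26.4 min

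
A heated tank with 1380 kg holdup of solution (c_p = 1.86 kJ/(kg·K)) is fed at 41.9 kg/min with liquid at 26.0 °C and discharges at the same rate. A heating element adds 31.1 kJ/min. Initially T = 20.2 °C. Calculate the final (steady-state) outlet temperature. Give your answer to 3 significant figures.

Heat balance on the well-mixed liquid: M c_p dT/dt = ṁ c_p (T_in − T) + 31.1.
At steady state dT/dt = 0 ⇒ T_ss = T_in + Q̇/(ṁ c_p) = 26.0 + 31.1/(41.9·1.86) = 26.399 °C.

26.4 °C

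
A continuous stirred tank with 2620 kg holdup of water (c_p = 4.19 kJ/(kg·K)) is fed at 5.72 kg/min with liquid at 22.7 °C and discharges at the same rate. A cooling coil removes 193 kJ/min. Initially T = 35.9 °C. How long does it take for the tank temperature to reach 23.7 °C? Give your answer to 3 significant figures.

Unsteady energy balance on the tank contents: M c_p dT/dt = ṁ c_p (T_in − T) − 193.
τ = M/ṁ = 458.04 min; T_ss = T_in − Q̇/(ṁ c_p) = 14.647 °C.
T(t) = T_ss + (T₀ − T_ss) e^(−t/τ). Set T = 23.7:
e^(−t/τ) = (23.7 − 14.647)/(35.9 − 14.647) = 0.42596
t = −458.04 · ln(0.42596) = 390.90 min.

391 min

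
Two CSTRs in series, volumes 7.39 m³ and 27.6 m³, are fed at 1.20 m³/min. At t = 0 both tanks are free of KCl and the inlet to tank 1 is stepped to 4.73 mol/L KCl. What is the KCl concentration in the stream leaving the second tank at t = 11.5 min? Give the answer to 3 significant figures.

1.08 mol/L

Species balance on tank i: dCᵢ/dt = (Cᵢ₋₁ − Cᵢ)/τᵢ with τᵢ = Vᵢ/Q.
τ₁ = 7.39/1.20 = 6.1583 min; τ₂ = 27.6/1.20 = 23.000 min.
Solving the cascade with C₁(0)=C₂(0)=0 gives C₂(t) = C_in[1 − (τ₁ e^(−t/τ₁) − τ₂ e^(−t/τ₂))/(τ₁ − τ₂)].
At t = 11.5: e^(−t/τ₁) = 0.15453, e^(−t/τ₂) = 0.60653.
C₂ = 4.73·[1 − (6.1583·0.15453 − 23.000·0.60653)/(-16.842)] = 4.73·0.22819 = 1.0793 mol/L.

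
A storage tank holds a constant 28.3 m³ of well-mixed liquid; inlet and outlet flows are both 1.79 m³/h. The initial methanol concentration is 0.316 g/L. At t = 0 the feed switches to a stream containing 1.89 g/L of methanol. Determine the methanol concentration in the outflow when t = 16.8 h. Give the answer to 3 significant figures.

1.35 g/L

Unsteady species balance (constant V, well mixed): V dC/dt = Q(C_in − C).
So dC/dt = (C_in − C)/τ with τ = V/Q = 28.3/1.79 = 15.810 h.
This is linear first-order; C(t) = C_in + (C₀ − C_in) e^(−t/τ).
C(16.8) = 1.89 + (0.316 − 1.89)·e^(−16.8/15.810) = 1.89 + (-1.5740)·0.34555 = 1.3461 g/L.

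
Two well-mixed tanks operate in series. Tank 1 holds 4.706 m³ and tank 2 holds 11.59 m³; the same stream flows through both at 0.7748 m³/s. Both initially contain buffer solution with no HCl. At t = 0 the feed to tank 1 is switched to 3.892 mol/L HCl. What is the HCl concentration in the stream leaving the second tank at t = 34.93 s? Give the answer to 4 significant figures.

Time constants: τᵢ = Vᵢ/Q for each well-mixed tank.
τ₁ = 4.706/0.7748 = 6.07383 s; τ₂ = 11.59/0.7748 = 14.9587 s.
Tank 1: C₁ = C_in(1 − e^(−t/τ₁)). Tank 2 (τ₁ ≠ τ₂): C₂ = C_in[1 − (τ₁ e^(−t/τ₁) − τ₂ e^(−t/τ₂))/(τ₁ − τ₂)].
At t = 34.93: e^(−t/τ₁) = 0.00317990, e^(−t/τ₂) = 0.0968012.
C₂ = 3.892·[1 − (6.07383·0.00317990 − 14.9587·0.0968012)/(-8.88487)] = 3.892·0.839198 = 3.26616 mol/L.

3.266 mol/L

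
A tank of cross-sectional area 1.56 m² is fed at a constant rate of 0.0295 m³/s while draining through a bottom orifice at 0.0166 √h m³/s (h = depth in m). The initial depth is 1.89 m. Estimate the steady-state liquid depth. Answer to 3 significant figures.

3.16 m

Level balance: A dh/dt = 0.0295 − 0.0166 √h. Setting dh/dt = 0:
Q_in = 0.0166 √h_ss ⇒ √h_ss = 0.0295/0.0166 = 1.7771.
h_ss = 1.7771² = 3.1581 m. (Since h₀ = 1.89 m < h_ss, the level will rise toward this value.)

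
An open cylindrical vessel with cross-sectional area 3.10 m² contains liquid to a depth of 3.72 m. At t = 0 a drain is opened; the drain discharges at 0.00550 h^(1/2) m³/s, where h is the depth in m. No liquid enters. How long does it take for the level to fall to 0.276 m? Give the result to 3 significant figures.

With no inflow, A dh/dt = −0.00550 √h.
Separate and integrate: 2(√h − √h₀) = −(0.00550/A) t.
t = 2A(√h₀ − √h)/0.00550 = 2·3.10·(√3.72 − √0.276)/0.00550
  = 6.2000 × (1.9287 − 0.52536) / 0.00550 = 1582.0 s.

1580 s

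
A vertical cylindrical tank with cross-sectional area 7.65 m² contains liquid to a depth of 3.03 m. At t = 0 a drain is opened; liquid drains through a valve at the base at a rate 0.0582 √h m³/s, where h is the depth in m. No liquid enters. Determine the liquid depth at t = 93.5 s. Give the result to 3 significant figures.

A dh/dt = −Q_out = −0.0582 √h.
Separate and integrate: 2(√h − √h₀) = −(0.0582/A) t.
√h = √3.03 − 0.0582·93.5/(2·7.65) = 1.7407 − 0.35567 = 1.3850.
h = 1.3850² = 1.9183 m.

1.92 m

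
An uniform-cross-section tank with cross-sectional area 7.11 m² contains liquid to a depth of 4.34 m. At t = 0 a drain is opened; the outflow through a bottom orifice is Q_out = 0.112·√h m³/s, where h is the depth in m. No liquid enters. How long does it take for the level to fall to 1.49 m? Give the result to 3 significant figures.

Volume balance on the tank: A dh/dt = −0.112 √h.
This is separable: 2 d(√h)/dt = −0.112/A, so √h = √h₀ − (0.112/(2A)) t.
t = 2A(√h₀ − √h)/0.112 = 2·7.11·(√4.34 − √1.49)/0.112
  = 14.220 × (2.0833 − 1.2207) / 0.112 = 109.52 s.

110 s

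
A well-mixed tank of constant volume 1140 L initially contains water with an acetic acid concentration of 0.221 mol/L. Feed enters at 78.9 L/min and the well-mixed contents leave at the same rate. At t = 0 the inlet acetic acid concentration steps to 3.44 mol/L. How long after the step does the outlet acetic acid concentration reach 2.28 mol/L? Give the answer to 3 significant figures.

14.7 min

Species balance: V dC/dt = Q(C_in − C) ⇒ τ = V/Q = 14.449 min.
C(t) = C_in + (C₀ − C_in) e^(−t/τ). Set C = 2.28 and solve for t:
e^(−t/τ) = (C − C_in)/(C₀ − C_in) = (2.28 − 3.44)/(0.221 − 3.44) = 0.36036
t = −τ ln(…) = 14.449 × 1.0207 = 14.747 min.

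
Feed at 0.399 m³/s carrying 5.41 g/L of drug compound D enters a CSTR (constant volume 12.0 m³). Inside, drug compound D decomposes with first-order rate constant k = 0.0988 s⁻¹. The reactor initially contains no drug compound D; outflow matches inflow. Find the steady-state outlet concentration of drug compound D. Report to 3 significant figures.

Accumulation = in − out − consumed: V dC/dt = Q C_in − Q C − k V C.
Steady state (dC/dt = 0): C_ss = Q C_in/(Q + kV) = C_in/(1 + kV/Q).
C_ss = 0.399·5.41/(0.399 + 0.0988·12.0) = 2.1586/1.5846 = 1.3622 g/L.

1.36 g/L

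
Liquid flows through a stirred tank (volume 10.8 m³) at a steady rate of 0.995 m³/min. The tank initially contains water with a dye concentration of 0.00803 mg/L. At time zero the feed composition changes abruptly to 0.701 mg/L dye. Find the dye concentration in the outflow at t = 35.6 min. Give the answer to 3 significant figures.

0.675 mg/L

Unsteady species balance (constant V, well mixed): V dC/dt = Q(C_in − C).
Rewrite as dC/dt + C/τ = C_in/τ, τ = V/Q = 10.854 min.
Solution: C(t) = C_in + (C₀ − C_in) e^(−t/τ).
C(35.6) = 0.701 + (0.00803 − 0.701)·e^(−35.6/10.854) = 0.701 + (-0.69297)·0.037635 = 0.67492 mg/L.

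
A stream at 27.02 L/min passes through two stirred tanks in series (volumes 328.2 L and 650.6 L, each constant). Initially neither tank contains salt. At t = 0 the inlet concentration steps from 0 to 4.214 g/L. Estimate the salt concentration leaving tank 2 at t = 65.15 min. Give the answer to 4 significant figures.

Time constants: τᵢ = Vᵢ/Q for each well-mixed tank.
τ₁ = 328.2/27.02 = 12.1466 min; τ₂ = 650.6/27.02 = 24.0785 min.
Tank 1: C₁ = C_in(1 − e^(−t/τ₁)). Tank 2 (τ₁ ≠ τ₂): C₂ = C_in[1 − (τ₁ e^(−t/τ₁) − τ₂ e^(−t/τ₂))/(τ₁ − τ₂)].
At t = 65.15: e^(−t/τ₁) = 0.00468374, e^(−t/τ₂) = 0.0668210.
C₂ = 4.214·[1 − (12.1466·0.00468374 − 24.0785·0.0668210)/(-11.9319)] = 4.214·0.869924 = 3.66586 g/L.

3.666 g/L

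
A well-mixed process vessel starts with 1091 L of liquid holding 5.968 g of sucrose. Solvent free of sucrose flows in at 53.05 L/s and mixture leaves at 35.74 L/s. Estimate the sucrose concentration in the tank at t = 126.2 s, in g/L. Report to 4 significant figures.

0.0001883 g/L

Let m(t) be the amount of sucrose. Volume: V(t) = V₀ + (Q_in − Q_out) t = 1091 + 17.3100 t; V(126.2) = 3275.52 L.
Species balance (pure solvent in): dm/dt = −Q_out · m/V(t).
Separate: dm/m = −Q_out dt/V(t) ⇒ ln(m/m₀) = −(Q_out/(Q_in−Q_out)) ln(V/V₀).
m = m₀ (V₀/V)^(Q_out/(Q_in−Q_out)) = 5.968 × (1091/3275.52)^(2.06470) = 0.616630 g.
C = m/V = 0.616630/3275.52 = 0.000188254 g/L.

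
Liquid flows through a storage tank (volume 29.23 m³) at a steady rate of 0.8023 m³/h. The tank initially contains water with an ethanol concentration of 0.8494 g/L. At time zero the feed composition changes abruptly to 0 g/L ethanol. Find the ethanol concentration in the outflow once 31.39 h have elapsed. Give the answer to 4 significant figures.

0.3589 g/L

Accumulation = in − out for the solute gives V dC/dt = Q(C_in − C).
Time constant τ = V/Q = 29.23/0.8023 = 36.4328 h.
C approaches C_in exponentially: C(t) = C_in + (C₀ − C_in) e^(−t/τ).
C(31.39) = 0 + (0.8494 − 0)·e^(−31.39/36.4328) = 0 + (0.849400)·0.422491 = 0.358864 g/L.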